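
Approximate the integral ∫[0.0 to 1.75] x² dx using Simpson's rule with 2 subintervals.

f(x) = x²
a = 0.0, b = 1.75, n = 2
h = (b - a)/n = 0.875000

Simpson's rule: (h/3)[f(x₀) + 4f(x₁) + 2f(x₂) + ... + f(xₙ)]

x_0 = 0.0000, f(x_0) = 0.000000, coefficient = 1
x_1 = 0.8750, f(x_1) = 0.765625, coefficient = 4
x_2 = 1.7500, f(x_2) = 3.062500, coefficient = 1

I ≈ (0.875000/3) × 6.125000 = 1.786458
Exact value: 1.786458
Error: 0.000000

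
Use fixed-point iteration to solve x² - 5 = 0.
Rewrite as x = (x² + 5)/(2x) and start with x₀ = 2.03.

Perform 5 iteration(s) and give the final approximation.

Equation: x² - 5 = 0
Fixed-point form: x = (x² + 5)/(2x)
x₀ = 2.03

x_1 = g(2.030000) = 2.246527
x_2 = g(2.246527) = 2.236092
x_3 = g(2.236092) = 2.236068
x_4 = g(2.236068) = 2.236068
x_5 = g(2.236068) = 2.236068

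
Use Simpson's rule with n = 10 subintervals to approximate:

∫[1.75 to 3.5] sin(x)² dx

f(x) = sin(x)²
a = 1.75, b = 3.5, n = 10
h = (b - a)/n = 0.175000

Simpson's rule: (h/3)[f(x₀) + 4f(x₁) + 2f(x₂) + ... + f(xₙ)]

x_0 = 1.7500, f(x_0) = 0.968228, coefficient = 1
x_1 = 1.9250, f(x_1) = 0.879700, coefficient = 4
x_2 = 2.1000, f(x_2) = 0.745130, coefficient = 2
x_3 = 2.2750, f(x_3) = 0.580838, coefficient = 4
x_4 = 2.4500, f(x_4) = 0.406744, coefficient = 2
x_5 = 2.6250, f(x_5) = 0.243957, coefficient = 4
x_6 = 2.8000, f(x_6) = 0.112217, coefficient = 2
x_7 = 2.9750, f(x_7) = 0.027497, coefficient = 4
x_8 = 3.1500, f(x_8) = 0.000071, coefficient = 2
x_9 = 3.3250, f(x_9) = 0.033263, coefficient = 4
x_10 = 3.5000, f(x_10) = 0.123049, coefficient = 1

I ≈ (0.175000/3) × 10.680621 = 0.623036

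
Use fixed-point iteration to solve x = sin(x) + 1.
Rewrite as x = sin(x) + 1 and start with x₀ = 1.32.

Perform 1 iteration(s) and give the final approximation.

Equation: x = sin(x) + 1
Fixed-point form: x = sin(x) + 1
x₀ = 1.32

x_1 = g(1.320000) = 1.968715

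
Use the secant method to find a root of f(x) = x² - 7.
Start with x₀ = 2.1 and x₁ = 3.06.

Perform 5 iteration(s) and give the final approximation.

f(x) = x² - 7
x₀ = 2.1, x₁ = 3.06

Secant formula: x_{n+1} = x_n - f(x_n)(x_n - x_{n-1})/(f(x_n) - f(x_{n-1}))

Iteration 1:
  f(2.100000) = -2.590000
  f(3.060000) = 2.363600
  x_2 = 3.060000 - 2.363600×(3.060000 - 2.100000)/(2.363600 - (-2.590000))
       = 2.601938
Iteration 2:
  f(3.060000) = 2.363600
  f(2.601938) = -0.229919
  x_3 = 2.601938 - (-0.229919)×(2.601938 - 3.060000)/(-0.229919 - 2.363600)
       = 2.642546
Iteration 3:
  f(2.601938) = -0.229919
  f(2.642546) = -0.016952
  x_4 = 2.642546 - (-0.016952)×(2.642546 - 2.601938)/(-0.016952 - (-0.229919))
       = 2.645778
Iteration 4:
  f(2.642546) = -0.016952
  f(2.645778) = 0.000142
  x_5 = 2.645778 - 0.000142×(2.645778 - 2.642546)/(0.000142 - (-0.016952))
       = 2.645751
Iteration 5:
  f(2.645778) = 0.000142
  f(2.645751) = 0.000000
  x_6 = 2.645751 - 0.000000×(2.645751 - 2.645778)/(0.000000 - 0.000142)
       = 2.645751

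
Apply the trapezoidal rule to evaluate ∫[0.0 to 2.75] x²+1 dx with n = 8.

f(x) = x²+1
a = 0.0, b = 2.75, n = 8
h = (b - a)/n = 0.343750

Trapezoidal rule: (h/2)[f(x₀) + 2f(x₁) + 2f(x₂) + ... + f(xₙ)]

x_0 = 0.0000, f(x_0) = 1.000000, coefficient = 1
x_1 = 0.3438, f(x_1) = 1.118164, coefficient = 2
x_2 = 0.6875, f(x_2) = 1.472656, coefficient = 2
x_3 = 1.0312, f(x_3) = 2.063477, coefficient = 2
x_4 = 1.3750, f(x_4) = 2.890625, coefficient = 2
x_5 = 1.7188, f(x_5) = 3.954102, coefficient = 2
x_6 = 2.0625, f(x_6) = 5.253906, coefficient = 2
x_7 = 2.4062, f(x_7) = 6.790039, coefficient = 2
x_8 = 2.7500, f(x_8) = 8.562500, coefficient = 1

I ≈ (0.343750/2) × 56.648438 = 9.736450
Exact value: 9.682292
Error: 0.054159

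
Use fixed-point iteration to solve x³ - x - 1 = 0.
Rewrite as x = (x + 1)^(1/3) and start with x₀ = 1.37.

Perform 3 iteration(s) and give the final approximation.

Equation: x³ - x - 1 = 0
Fixed-point form: x = (x + 1)^(1/3)
x₀ = 1.37

x_1 = g(1.370000) = 1.333264
x_2 = g(1.333264) = 1.326339
x_3 = g(1.326339) = 1.325026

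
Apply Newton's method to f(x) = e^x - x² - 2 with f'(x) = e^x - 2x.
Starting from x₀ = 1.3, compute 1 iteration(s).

f(x) = e^x - x² - 2
f'(x) = e^x - 2x
x₀ = 1.3

Newton-Raphson formula: x_{n+1} = x_n - f(x_n)/f'(x_n)

Iteration 1:
  f(1.300000) = -0.020703
  f'(1.300000) = 1.069297
  x_1 = 1.300000 - (-0.020703)/1.069297 = 1.319362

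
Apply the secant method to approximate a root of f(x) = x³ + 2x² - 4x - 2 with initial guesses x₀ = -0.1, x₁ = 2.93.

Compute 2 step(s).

f(x) = x³ + 2x² - 4x - 2
x₀ = -0.1, x₁ = 2.93

Secant formula: x_{n+1} = x_n - f(x_n)(x_n - x_{n-1})/(f(x_n) - f(x_{n-1}))

Iteration 1:
  f(-0.100000) = -1.581000
  f(2.930000) = 28.603557
  x_2 = 2.930000 - 28.603557×(2.930000 - (-0.100000))/(28.603557 - (-1.581000))
       = 0.058705
Iteration 2:
  f(2.930000) = 28.603557
  f(0.058705) = -2.227724
  x_3 = 0.058705 - (-2.227724)×(0.058705 - 2.930000)/(-2.227724 - 28.603557)
       = 0.266171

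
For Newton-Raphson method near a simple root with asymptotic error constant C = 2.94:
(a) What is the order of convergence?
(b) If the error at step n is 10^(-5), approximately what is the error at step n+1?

(a) Newton-Raphson has quadratic (order 2) convergence near simple roots.
    This means |e_{n+1}| ≈ C|e_n|².

(b) With |e_n| = 10^(-5) and C = 2.94:
    |e_{n+1}| ≈ 2.94 × (10^(-5))² = 2.94 × 10^(-10)

(a) 2 (quadratic); (b) |e_{n+1}| ≈ 2.940e-10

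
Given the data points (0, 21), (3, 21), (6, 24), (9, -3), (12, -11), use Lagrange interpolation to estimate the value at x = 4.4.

Lagrange interpolation formula:
P(x) = Σ yᵢ × Lᵢ(x)
where Lᵢ(x) = Π_{j≠i} (x - xⱼ)/(xᵢ - xⱼ)

L_0(4.4) = (4.4 - 3)/(0 - 3) × (4.4 - 6)/(0 - 6) × (4.4 - 9)/(0 - 9) × (4.4 - 12)/(0 - 12) = -0.040283
L_1(4.4) = (4.4 - 0)/(3 - 0) × (4.4 - 6)/(3 - 6) × (4.4 - 9)/(3 - 9) × (4.4 - 12)/(3 - 12) = 0.506416
L_2(4.4) = (4.4 - 0)/(6 - 0) × (4.4 - 3)/(6 - 3) × (4.4 - 9)/(6 - 9) × (4.4 - 12)/(6 - 12) = 0.664672
L_3(4.4) = (4.4 - 0)/(9 - 0) × (4.4 - 3)/(9 - 3) × (4.4 - 6)/(9 - 6) × (4.4 - 12)/(9 - 12) = -0.154127
L_4(4.4) = (4.4 - 0)/(12 - 0) × (4.4 - 3)/(12 - 3) × (4.4 - 6)/(12 - 6) × (4.4 - 9)/(12 - 9) = 0.023322

P(4.4) = 21×L_0(4.4) + 21×L_1(4.4) + 24×L_2(4.4) + (-3)×L_3(4.4) + (-11)×L_4(4.4)
P(4.4) = 25.946759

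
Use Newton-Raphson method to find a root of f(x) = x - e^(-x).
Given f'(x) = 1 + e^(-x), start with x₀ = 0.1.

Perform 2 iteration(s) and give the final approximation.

f(x) = x - e^(-x)
f'(x) = 1 + e^(-x)
x₀ = 0.1

Newton-Raphson formula: x_{n+1} = x_n - f(x_n)/f'(x_n)

Iteration 1:
  f(0.100000) = -0.804837
  f'(0.100000) = 1.904837
  x_1 = 0.100000 - (-0.804837)/1.904837 = 0.522523
Iteration 2:
  f(0.522523) = -0.070500
  f'(0.522523) = 1.593023
  x_2 = 0.522523 - (-0.070500)/1.593023 = 0.566778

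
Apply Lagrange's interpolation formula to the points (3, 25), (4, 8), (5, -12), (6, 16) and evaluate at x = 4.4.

Lagrange interpolation formula:
P(x) = Σ yᵢ × Lᵢ(x)
where Lᵢ(x) = Π_{j≠i} (x - xⱼ)/(xᵢ - xⱼ)

L_0(4.4) = (4.4 - 4)/(3 - 4) × (4.4 - 5)/(3 - 5) × (4.4 - 6)/(3 - 6) = -0.064000
L_1(4.4) = (4.4 - 3)/(4 - 3) × (4.4 - 5)/(4 - 5) × (4.4 - 6)/(4 - 6) = 0.672000
L_2(4.4) = (4.4 - 3)/(5 - 3) × (4.4 - 4)/(5 - 4) × (4.4 - 6)/(5 - 6) = 0.448000
L_3(4.4) = (4.4 - 3)/(6 - 3) × (4.4 - 4)/(6 - 4) × (4.4 - 5)/(6 - 5) = -0.056000

P(4.4) = 25×L_0(4.4) + 8×L_1(4.4) + (-12)×L_2(4.4) + 16×L_3(4.4)
P(4.4) = -2.496000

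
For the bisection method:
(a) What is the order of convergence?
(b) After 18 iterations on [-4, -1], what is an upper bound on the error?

(a) Bisection has linear (order 1) convergence; the error is halved each step.

(b) Error bound = (b-a)/2^n = (-1 - (-4))/2^{18}
    = 3/2^{18}

(a) 1 (linear); (b) error ≤ 1.14e-05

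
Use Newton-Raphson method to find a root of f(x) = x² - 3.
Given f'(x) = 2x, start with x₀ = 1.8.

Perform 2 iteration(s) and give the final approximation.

f(x) = x² - 3
f'(x) = 2x
x₀ = 1.8

Newton-Raphson formula: x_{n+1} = x_n - f(x_n)/f'(x_n)

Iteration 1:
  f(1.800000) = 0.240000
  f'(1.800000) = 3.600000
  x_1 = 1.800000 - 0.240000/3.600000 = 1.733333
Iteration 2:
  f(1.733333) = 0.004444
  f'(1.733333) = 3.466667
  x_2 = 1.733333 - 0.004444/3.466667 = 1.732051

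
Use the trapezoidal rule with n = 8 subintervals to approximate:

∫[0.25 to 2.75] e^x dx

f(x) = e^x
a = 0.25, b = 2.75, n = 8
h = (b - a)/n = 0.312500

Trapezoidal rule: (h/2)[f(x₀) + 2f(x₁) + 2f(x₂) + ... + f(xₙ)]

x_0 = 0.2500, f(x_0) = 1.284025, coefficient = 1
x_1 = 0.5625, f(x_1) = 1.755055, coefficient = 2
x_2 = 0.8750, f(x_2) = 2.398875, coefficient = 2
x_3 = 1.1875, f(x_3) = 3.278874, coefficient = 2
x_4 = 1.5000, f(x_4) = 4.481689, coefficient = 2
x_5 = 1.8125, f(x_5) = 6.125743, coefficient = 2
x_6 = 2.1250, f(x_6) = 8.372897, coefficient = 2
x_7 = 2.4375, f(x_7) = 11.444394, coefficient = 2
x_8 = 2.7500, f(x_8) = 15.642632, coefficient = 1

I ≈ (0.312500/2) × 92.641711 = 14.475267
Exact value: 14.358606
Error: 0.116661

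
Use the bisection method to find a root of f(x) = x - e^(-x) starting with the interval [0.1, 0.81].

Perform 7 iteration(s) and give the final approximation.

f(x) = x - e^(-x)
Initial interval: [0.1, 0.81]

Iteration 1:
  c_1 = (0.100000 + 0.810000)/2 = 0.455000
  f(c_1) = f(0.455000) = -0.179448
  f(a) × f(c) ≥ 0, new interval: [0.455000, 0.810000]
Iteration 2:
  c_2 = (0.455000 + 0.810000)/2 = 0.632500
  f(c_2) = f(0.632500) = 0.101238
  f(a) × f(c) < 0, new interval: [0.455000, 0.632500]
Iteration 3:
  c_3 = (0.455000 + 0.632500)/2 = 0.543750
  f(c_3) = f(0.543750) = -0.036817
  f(a) × f(c) ≥ 0, new interval: [0.543750, 0.632500]
Iteration 4:
  c_4 = (0.543750 + 0.632500)/2 = 0.588125
  f(c_4) = f(0.588125) = 0.032757
  f(a) × f(c) < 0, new interval: [0.543750, 0.588125]
Iteration 5:
  c_5 = (0.543750 + 0.588125)/2 = 0.565937
  f(c_5) = f(0.565937) = -0.001890
  f(a) × f(c) ≥ 0, new interval: [0.565937, 0.588125]
Iteration 6:
  c_6 = (0.565937 + 0.588125)/2 = 0.577031
  f(c_6) = f(0.577031) = 0.015468
  f(a) × f(c) < 0, new interval: [0.565937, 0.577031]
Iteration 7:
  c_7 = (0.565937 + 0.577031)/2 = 0.571484
  f(c_7) = f(0.571484) = 0.006798
  f(a) × f(c) < 0, new interval: [0.565937, 0.571484]

After 7 iteration(s), the approximation is c_7 = 0.571484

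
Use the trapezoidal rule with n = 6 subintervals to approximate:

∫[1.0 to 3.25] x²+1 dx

f(x) = x²+1
a = 1.0, b = 3.25, n = 6
h = (b - a)/n = 0.375000

Trapezoidal rule: (h/2)[f(x₀) + 2f(x₁) + 2f(x₂) + ... + f(xₙ)]

x_0 = 1.0000, f(x_0) = 2.000000, coefficient = 1
x_1 = 1.3750, f(x_1) = 2.890625, coefficient = 2
x_2 = 1.7500, f(x_2) = 4.062500, coefficient = 2
x_3 = 2.1250, f(x_3) = 5.515625, coefficient = 2
x_4 = 2.5000, f(x_4) = 7.250000, coefficient = 2
x_5 = 2.8750, f(x_5) = 9.265625, coefficient = 2
x_6 = 3.2500, f(x_6) = 11.562500, coefficient = 1

I ≈ (0.375000/2) × 71.531250 = 13.412109
Exact value: 13.359375
Error: 0.052734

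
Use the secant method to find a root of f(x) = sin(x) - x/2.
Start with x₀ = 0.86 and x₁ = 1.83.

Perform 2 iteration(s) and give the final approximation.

f(x) = sin(x) - x/2
x₀ = 0.86, x₁ = 1.83

Secant formula: x_{n+1} = x_n - f(x_n)(x_n - x_{n-1})/(f(x_n) - f(x_{n-1}))

Iteration 1:
  f(0.860000) = 0.327843
  f(1.830000) = 0.051594
  x_2 = 1.830000 - 0.051594×(1.830000 - 0.860000)/(0.051594 - 0.327843)
       = 2.011165
Iteration 2:
  f(1.830000) = 0.051594
  f(2.011165) = -0.100988
  x_3 = 2.011165 - (-0.100988)×(2.011165 - 1.830000)/(-0.100988 - 0.051594)
       = 1.891259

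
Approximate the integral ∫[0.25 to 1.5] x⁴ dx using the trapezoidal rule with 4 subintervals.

f(x) = x⁴
a = 0.25, b = 1.5, n = 4
h = (b - a)/n = 0.312500

Trapezoidal rule: (h/2)[f(x₀) + 2f(x₁) + 2f(x₂) + ... + f(xₙ)]

x_0 = 0.2500, f(x_0) = 0.003906, coefficient = 1
x_1 = 0.5625, f(x_1) = 0.100113, coefficient = 2
x_2 = 0.8750, f(x_2) = 0.586182, coefficient = 2
x_3 = 1.1875, f(x_3) = 1.988541, coefficient = 2
x_4 = 1.5000, f(x_4) = 5.062500, coefficient = 1

I ≈ (0.312500/2) × 10.416077 = 1.627512
Exact value: 1.518555
Error: 0.108957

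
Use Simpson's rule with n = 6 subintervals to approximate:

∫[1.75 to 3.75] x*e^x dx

f(x) = x*e^x
a = 1.75, b = 3.75, n = 6
h = (b - a)/n = 0.333333

Simpson's rule: (h/3)[f(x₀) + 4f(x₁) + 2f(x₂) + ... + f(xₙ)]

x_0 = 1.7500, f(x_0) = 10.070555, coefficient = 1
x_1 = 2.0833, f(x_1) = 16.731656, coefficient = 4
x_2 = 2.4167, f(x_2) = 27.087053, coefficient = 2
x_3 = 2.7500, f(x_3) = 43.017238, coefficient = 4
x_4 = 3.0833, f(x_4) = 67.312409, coefficient = 2
x_5 = 3.4167, f(x_5) = 104.097929, coefficient = 4
x_6 = 3.7500, f(x_6) = 159.454058, coefficient = 1

I ≈ (0.333333/3) × 1013.710827 = 112.634536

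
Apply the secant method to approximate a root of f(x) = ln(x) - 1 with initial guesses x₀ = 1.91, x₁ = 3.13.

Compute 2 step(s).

f(x) = ln(x) - 1
x₀ = 1.91, x₁ = 3.13

Secant formula: x_{n+1} = x_n - f(x_n)(x_n - x_{n-1})/(f(x_n) - f(x_{n-1}))

Iteration 1:
  f(1.910000) = -0.352897
  f(3.130000) = 0.141033
  x_2 = 3.130000 - 0.141033×(3.130000 - 1.910000)/(0.141033 - (-0.352897))
       = 2.781650
Iteration 2:
  f(3.130000) = 0.141033
  f(2.781650) = 0.023044
  x_3 = 2.781650 - 0.023044×(2.781650 - 3.130000)/(0.023044 - 0.141033)
       = 2.713614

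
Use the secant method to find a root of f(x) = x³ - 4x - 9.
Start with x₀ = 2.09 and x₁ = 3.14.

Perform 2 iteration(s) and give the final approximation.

f(x) = x³ - 4x - 9
x₀ = 2.09, x₁ = 3.14

Secant formula: x_{n+1} = x_n - f(x_n)(x_n - x_{n-1})/(f(x_n) - f(x_{n-1}))

Iteration 1:
  f(2.090000) = -8.230671
  f(3.140000) = 9.399144
  x_2 = 3.140000 - 9.399144×(3.140000 - 2.090000)/(9.399144 - (-8.230671))
       = 2.580204
Iteration 2:
  f(3.140000) = 9.399144
  f(2.580204) = -2.143231
  x_3 = 2.580204 - (-2.143231)×(2.580204 - 3.140000)/(-2.143231 - 9.399144)
       = 2.684149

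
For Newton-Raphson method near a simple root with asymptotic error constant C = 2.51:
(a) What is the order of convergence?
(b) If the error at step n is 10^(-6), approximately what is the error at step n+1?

(a) Newton-Raphson has quadratic (order 2) convergence near simple roots.
    This means |e_{n+1}| ≈ C|e_n|².

(b) With |e_n| = 10^(-6) and C = 2.51:
    |e_{n+1}| ≈ 2.51 × (10^(-6))² = 2.51 × 10^(-12)

(a) 2 (quadratic); (b) |e_{n+1}| ≈ 2.510e-12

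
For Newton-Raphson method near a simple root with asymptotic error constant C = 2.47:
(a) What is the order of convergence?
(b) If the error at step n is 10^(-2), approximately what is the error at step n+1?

(a) Newton-Raphson has quadratic (order 2) convergence near simple roots.
    This means |e_{n+1}| ≈ C|e_n|².

(b) With |e_n| = 10^(-2) and C = 2.47:
    |e_{n+1}| ≈ 2.47 × (10^(-2))² = 2.47 × 10^(-4)

(a) 2 (quadratic); (b) |e_{n+1}| ≈ 2.470e-04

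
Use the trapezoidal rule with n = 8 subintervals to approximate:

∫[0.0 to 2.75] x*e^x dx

f(x) = x*e^x
a = 0.0, b = 2.75, n = 8
h = (b - a)/n = 0.343750

Trapezoidal rule: (h/2)[f(x₀) + 2f(x₁) + 2f(x₂) + ... + f(xₙ)]

x_0 = 0.0000, f(x_0) = 0.000000, coefficient = 1
x_1 = 0.3438, f(x_1) = 0.484765, coefficient = 2
x_2 = 0.6875, f(x_2) = 1.367257, coefficient = 2
x_3 = 1.0312, f(x_3) = 2.892212, coefficient = 2
x_4 = 1.3750, f(x_4) = 5.438230, coefficient = 2
x_5 = 1.7188, f(x_5) = 9.586418, coefficient = 2
x_6 = 2.0625, f(x_6) = 16.222819, coefficient = 2
x_7 = 2.4062, f(x_7) = 26.690816, coefficient = 2
x_8 = 2.7500, f(x_8) = 43.017238, coefficient = 1

I ≈ (0.343750/2) × 168.382272 = 28.940703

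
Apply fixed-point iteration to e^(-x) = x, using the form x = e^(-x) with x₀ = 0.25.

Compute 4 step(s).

Equation: e^(-x) = x
Fixed-point form: x = e^(-x)
x₀ = 0.25

x_1 = g(0.250000) = 0.778801
x_2 = g(0.778801) = 0.458956
x_3 = g(0.458956) = 0.631943
x_4 = g(0.631943) = 0.531558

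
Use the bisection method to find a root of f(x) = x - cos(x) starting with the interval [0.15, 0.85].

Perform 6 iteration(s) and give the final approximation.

f(x) = x - cos(x)
Initial interval: [0.15, 0.85]

Iteration 1:
  c_1 = (0.150000 + 0.850000)/2 = 0.500000
  f(c_1) = f(0.500000) = -0.377583
  f(a) × f(c) ≥ 0, new interval: [0.500000, 0.850000]
Iteration 2:
  c_2 = (0.500000 + 0.850000)/2 = 0.675000
  f(c_2) = f(0.675000) = -0.105707
  f(a) × f(c) ≥ 0, new interval: [0.675000, 0.850000]
Iteration 3:
  c_3 = (0.675000 + 0.850000)/2 = 0.762500
  f(c_3) = f(0.762500) = 0.039389
  f(a) × f(c) < 0, new interval: [0.675000, 0.762500]
Iteration 4:
  c_4 = (0.675000 + 0.762500)/2 = 0.718750
  f(c_4) = f(0.718750) = -0.033879
  f(a) × f(c) ≥ 0, new interval: [0.718750, 0.762500]
Iteration 5:
  c_5 = (0.718750 + 0.762500)/2 = 0.740625
  f(c_5) = f(0.740625) = 0.002578
  f(a) × f(c) < 0, new interval: [0.718750, 0.740625]
Iteration 6:
  c_6 = (0.718750 + 0.740625)/2 = 0.729688
  f(c_6) = f(0.729688) = -0.015695
  f(a) × f(c) ≥ 0, new interval: [0.729688, 0.740625]

After 6 iteration(s), the approximation is c_6 = 0.729688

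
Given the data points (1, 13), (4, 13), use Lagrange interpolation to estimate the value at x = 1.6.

Lagrange interpolation formula:
P(x) = Σ yᵢ × Lᵢ(x)
where Lᵢ(x) = Π_{j≠i} (x - xⱼ)/(xᵢ - xⱼ)

L_0(1.6) = (1.6 - 4)/(1 - 4) = 0.800000
L_1(1.6) = (1.6 - 1)/(4 - 1) = 0.200000

P(1.6) = 13×L_0(1.6) + 13×L_1(1.6)
P(1.6) = 13.000000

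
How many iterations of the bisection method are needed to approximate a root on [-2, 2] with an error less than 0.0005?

We need (b-a)/2^n ≤ 0.0005
(2 - (-2))/2^n ≤ 0.0005
4/2^n ≤ 0.0005
2^n ≥ 8000
n ≥ log₂(8000) = 12.97
n ≥ 13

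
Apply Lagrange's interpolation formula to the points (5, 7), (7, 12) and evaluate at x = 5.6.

Lagrange interpolation formula:
P(x) = Σ yᵢ × Lᵢ(x)
where Lᵢ(x) = Π_{j≠i} (x - xⱼ)/(xᵢ - xⱼ)

L_0(5.6) = (5.6 - 7)/(5 - 7) = 0.700000
L_1(5.6) = (5.6 - 5)/(7 - 5) = 0.300000

P(5.6) = 7×L_0(5.6) + 12×L_1(5.6)
P(5.6) = 8.500000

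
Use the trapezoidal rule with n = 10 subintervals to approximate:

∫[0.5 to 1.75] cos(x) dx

f(x) = cos(x)
a = 0.5, b = 1.75, n = 10
h = (b - a)/n = 0.125000

Trapezoidal rule: (h/2)[f(x₀) + 2f(x₁) + 2f(x₂) + ... + f(xₙ)]

x_0 = 0.5000, f(x_0) = 0.877583, coefficient = 1
x_1 = 0.6250, f(x_1) = 0.810963, coefficient = 2
x_2 = 0.7500, f(x_2) = 0.731689, coefficient = 2
x_3 = 0.8750, f(x_3) = 0.640997, coefficient = 2
x_4 = 1.0000, f(x_4) = 0.540302, coefficient = 2
x_5 = 1.1250, f(x_5) = 0.431177, coefficient = 2
x_6 = 1.2500, f(x_6) = 0.315322, coefficient = 2
x_7 = 1.3750, f(x_7) = 0.194548, coefficient = 2
x_8 = 1.5000, f(x_8) = 0.070737, coefficient = 2
x_9 = 1.6250, f(x_9) = -0.054177, coefficient = 2
x_10 = 1.7500, f(x_10) = -0.178246, coefficient = 1

I ≈ (0.125000/2) × 8.062452 = 0.503903
Exact value: 0.504560
Error: 0.000657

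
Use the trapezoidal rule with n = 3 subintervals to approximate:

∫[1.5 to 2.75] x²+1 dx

f(x) = x²+1
a = 1.5, b = 2.75, n = 3
h = (b - a)/n = 0.416667

Trapezoidal rule: (h/2)[f(x₀) + 2f(x₁) + 2f(x₂) + ... + f(xₙ)]

x_0 = 1.5000, f(x_0) = 3.250000, coefficient = 1
x_1 = 1.9167, f(x_1) = 4.673611, coefficient = 2
x_2 = 2.3333, f(x_2) = 6.444444, coefficient = 2
x_3 = 2.7500, f(x_3) = 8.562500, coefficient = 1

I ≈ (0.416667/2) × 34.048611 = 7.093461
Exact value: 7.057292
Error: 0.036169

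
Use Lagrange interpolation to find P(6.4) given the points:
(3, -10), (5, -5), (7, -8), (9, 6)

Lagrange interpolation formula:
P(x) = Σ yᵢ × Lᵢ(x)
where Lᵢ(x) = Π_{j≠i} (x - xⱼ)/(xᵢ - xⱼ)

L_0(6.4) = (6.4 - 5)/(3 - 5) × (6.4 - 7)/(3 - 7) × (6.4 - 9)/(3 - 9) = -0.045500
L_1(6.4) = (6.4 - 3)/(5 - 3) × (6.4 - 7)/(5 - 7) × (6.4 - 9)/(5 - 9) = 0.331500
L_2(6.4) = (6.4 - 3)/(7 - 3) × (6.4 - 5)/(7 - 5) × (6.4 - 9)/(7 - 9) = 0.773500
L_3(6.4) = (6.4 - 3)/(9 - 3) × (6.4 - 5)/(9 - 5) × (6.4 - 7)/(9 - 7) = -0.059500

P(6.4) = (-10)×L_0(6.4) + (-5)×L_1(6.4) + (-8)×L_2(6.4) + 6×L_3(6.4)
P(6.4) = -7.747500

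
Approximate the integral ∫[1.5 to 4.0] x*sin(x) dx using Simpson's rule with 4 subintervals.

f(x) = x*sin(x)
a = 1.5, b = 4.0, n = 4
h = (b - a)/n = 0.625000

Simpson's rule: (h/3)[f(x₀) + 4f(x₁) + 2f(x₂) + ... + f(xₙ)]

x_0 = 1.5000, f(x_0) = 1.496242, coefficient = 1
x_1 = 2.1250, f(x_1) = 1.806930, coefficient = 4
x_2 = 2.7500, f(x_2) = 1.049568, coefficient = 2
x_3 = 3.3750, f(x_3) = -0.780617, coefficient = 4
x_4 = 4.0000, f(x_4) = -3.027210, coefficient = 1

I ≈ (0.625000/3) × 4.673420 = 0.973629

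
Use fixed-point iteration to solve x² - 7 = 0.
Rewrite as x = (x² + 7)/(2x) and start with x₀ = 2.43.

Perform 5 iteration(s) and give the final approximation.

Equation: x² - 7 = 0
Fixed-point form: x = (x² + 7)/(2x)
x₀ = 2.43

x_1 = g(2.430000) = 2.655329
x_2 = g(2.655329) = 2.645769
x_3 = g(2.645769) = 2.645751
x_4 = g(2.645751) = 2.645751
x_5 = g(2.645751) = 2.645751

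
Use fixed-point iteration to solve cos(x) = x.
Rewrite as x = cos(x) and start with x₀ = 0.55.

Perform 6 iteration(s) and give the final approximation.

Equation: cos(x) = x
Fixed-point form: x = cos(x)
x₀ = 0.55

x_1 = g(0.550000) = 0.852525
x_2 = g(0.852525) = 0.658084
x_3 = g(0.658084) = 0.791165
x_4 = g(0.791165) = 0.703017
x_5 = g(0.703017) = 0.762895
x_6 = g(0.762895) = 0.722839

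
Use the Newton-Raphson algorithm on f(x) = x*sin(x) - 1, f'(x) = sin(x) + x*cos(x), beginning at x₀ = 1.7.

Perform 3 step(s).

f(x) = x*sin(x) - 1
f'(x) = sin(x) + x*cos(x)
x₀ = 1.7

Newton-Raphson formula: x_{n+1} = x_n - f(x_n)/f'(x_n)

Iteration 1:
  f(1.700000) = 0.685830
  f'(1.700000) = 0.772629
  x_1 = 1.700000 - 0.685830/0.772629 = 0.812342
Iteration 2:
  f(0.812342) = -0.410320
  f'(0.812342) = 1.284629
  x_2 = 0.812342 - (-0.410320)/1.284629 = 1.131750
Iteration 3:
  f(1.131750) = 0.024412
  f'(1.131750) = 1.386238
  x_3 = 1.131750 - 0.024412/1.386238 = 1.114140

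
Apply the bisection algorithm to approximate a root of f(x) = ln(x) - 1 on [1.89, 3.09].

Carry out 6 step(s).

f(x) = ln(x) - 1
Initial interval: [1.89, 3.09]

Iteration 1:
  c_1 = (1.890000 + 3.090000)/2 = 2.490000
  f(c_1) = f(2.490000) = -0.087717
  f(a) × f(c) ≥ 0, new interval: [2.490000, 3.090000]
Iteration 2:
  c_2 = (2.490000 + 3.090000)/2 = 2.790000
  f(c_2) = f(2.790000) = 0.026042
  f(a) × f(c) < 0, new interval: [2.490000, 2.790000]
Iteration 3:
  c_3 = (2.490000 + 2.790000)/2 = 2.640000
  f(c_3) = f(2.640000) = -0.029221
  f(a) × f(c) ≥ 0, new interval: [2.640000, 2.790000]
Iteration 4:
  c_4 = (2.640000 + 2.790000)/2 = 2.715000
  f(c_4) = f(2.715000) = -0.001208
  f(a) × f(c) ≥ 0, new interval: [2.715000, 2.790000]
Iteration 5:
  c_5 = (2.715000 + 2.790000)/2 = 2.752500
  f(c_5) = f(2.752500) = 0.012510
  f(a) × f(c) < 0, new interval: [2.715000, 2.752500]
Iteration 6:
  c_6 = (2.715000 + 2.752500)/2 = 2.733750
  f(c_6) = f(2.733750) = 0.005674
  f(a) × f(c) < 0, new interval: [2.715000, 2.733750]

After 6 iteration(s), the approximation is c_6 = 2.733750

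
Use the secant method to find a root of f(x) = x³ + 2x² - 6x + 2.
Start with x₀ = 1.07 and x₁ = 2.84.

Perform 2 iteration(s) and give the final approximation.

f(x) = x³ + 2x² - 6x + 2
x₀ = 1.07, x₁ = 2.84

Secant formula: x_{n+1} = x_n - f(x_n)(x_n - x_{n-1})/(f(x_n) - f(x_{n-1}))

Iteration 1:
  f(1.070000) = -0.905157
  f(2.840000) = 23.997504
  x_2 = 2.840000 - 23.997504×(2.840000 - 1.070000)/(23.997504 - (-0.905157))
       = 1.134336
Iteration 2:
  f(2.840000) = 23.997504
  f(1.134336) = -0.773010
  x_3 = 1.134336 - (-0.773010)×(1.134336 - 2.840000)/(-0.773010 - 23.997504)
       = 1.187564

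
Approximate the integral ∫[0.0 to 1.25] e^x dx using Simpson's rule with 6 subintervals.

f(x) = e^x
a = 0.0, b = 1.25, n = 6
h = (b - a)/n = 0.208333

Simpson's rule: (h/3)[f(x₀) + 4f(x₁) + 2f(x₂) + ... + f(xₙ)]

x_0 = 0.0000, f(x_0) = 1.000000, coefficient = 1
x_1 = 0.2083, f(x_1) = 1.231624, coefficient = 4
x_2 = 0.4167, f(x_2) = 1.516897, coefficient = 2
x_3 = 0.6250, f(x_3) = 1.868246, coefficient = 4
x_4 = 0.8333, f(x_4) = 2.300976, coefficient = 2
x_5 = 1.0417, f(x_5) = 2.833936, coefficient = 4
x_6 = 1.2500, f(x_6) = 3.490343, coefficient = 1

I ≈ (0.208333/3) × 35.861312 = 2.490369
Exact value: 2.490343
Error: 0.000026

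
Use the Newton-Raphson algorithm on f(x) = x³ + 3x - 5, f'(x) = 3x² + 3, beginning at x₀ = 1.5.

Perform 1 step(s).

f(x) = x³ + 3x - 5
f'(x) = 3x² + 3
x₀ = 1.5

Newton-Raphson formula: x_{n+1} = x_n - f(x_n)/f'(x_n)

Iteration 1:
  f(1.500000) = 2.875000
  f'(1.500000) = 9.750000
  x_1 = 1.500000 - 2.875000/9.750000 = 1.205128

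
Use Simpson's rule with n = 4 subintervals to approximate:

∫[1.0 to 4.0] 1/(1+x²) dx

f(x) = 1/(1+x²)
a = 1.0, b = 4.0, n = 4
h = (b - a)/n = 0.750000

Simpson's rule: (h/3)[f(x₀) + 4f(x₁) + 2f(x₂) + ... + f(xₙ)]

x_0 = 1.0000, f(x_0) = 0.500000, coefficient = 1
x_1 = 1.7500, f(x_1) = 0.246154, coefficient = 4
x_2 = 2.5000, f(x_2) = 0.137931, coefficient = 2
x_3 = 3.2500, f(x_3) = 0.086486, coefficient = 4
x_4 = 4.0000, f(x_4) = 0.058824, coefficient = 1

I ≈ (0.750000/3) × 2.165247 = 0.541312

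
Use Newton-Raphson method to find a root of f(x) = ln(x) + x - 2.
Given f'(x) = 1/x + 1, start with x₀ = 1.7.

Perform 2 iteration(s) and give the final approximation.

f(x) = ln(x) + x - 2
f'(x) = 1/x + 1
x₀ = 1.7

Newton-Raphson formula: x_{n+1} = x_n - f(x_n)/f'(x_n)

Iteration 1:
  f(1.700000) = 0.230628
  f'(1.700000) = 1.588235
  x_1 = 1.700000 - 0.230628/1.588235 = 1.554790
Iteration 2:
  f(1.554790) = -0.003870
  f'(1.554790) = 1.643174
  x_2 = 1.554790 - (-0.003870)/1.643174 = 1.557145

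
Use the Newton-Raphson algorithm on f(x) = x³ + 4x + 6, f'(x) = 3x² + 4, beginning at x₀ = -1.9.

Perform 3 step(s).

f(x) = x³ + 4x + 6
f'(x) = 3x² + 4
x₀ = -1.9

Newton-Raphson formula: x_{n+1} = x_n - f(x_n)/f'(x_n)

Iteration 1:
  f(-1.900000) = -8.459000
  f'(-1.900000) = 14.830000
  x_1 = -1.900000 - (-8.459000)/14.830000 = -1.329602
Iteration 2:
  f(-1.329602) = -1.668935
  f'(-1.329602) = 9.303526
  x_2 = -1.329602 - (-1.668935)/9.303526 = -1.150215
Iteration 3:
  f(-1.150215) = -0.122586
  f'(-1.150215) = 7.968982
  x_3 = -1.150215 - (-0.122586)/7.968982 = -1.134832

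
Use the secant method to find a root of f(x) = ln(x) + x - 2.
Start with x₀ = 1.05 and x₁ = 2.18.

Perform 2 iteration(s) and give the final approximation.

f(x) = ln(x) + x - 2
x₀ = 1.05, x₁ = 2.18

Secant formula: x_{n+1} = x_n - f(x_n)(x_n - x_{n-1})/(f(x_n) - f(x_{n-1}))

Iteration 1:
  f(1.050000) = -0.901210
  f(2.180000) = 0.959325
  x_2 = 2.180000 - 0.959325×(2.180000 - 1.050000)/(0.959325 - (-0.901210))
       = 1.597352
Iteration 2:
  f(2.180000) = 0.959325
  f(1.597352) = 0.065699
  x_3 = 1.597352 - 0.065699×(1.597352 - 2.180000)/(0.065699 - 0.959325)
       = 1.554516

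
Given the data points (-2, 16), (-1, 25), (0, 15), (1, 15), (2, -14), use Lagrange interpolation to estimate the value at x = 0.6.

Lagrange interpolation formula:
P(x) = Σ yᵢ × Lᵢ(x)
where Lᵢ(x) = Π_{j≠i} (x - xⱼ)/(xᵢ - xⱼ)

L_0(0.6) = (0.6 - (-1))/(-2 - (-1)) × (0.6 - 0)/(-2 - 0) × (0.6 - 1)/(-2 - 1) × (0.6 - 2)/(-2 - 2) = 0.022400
L_1(0.6) = (0.6 - (-2))/(-1 - (-2)) × (0.6 - 0)/(-1 - 0) × (0.6 - 1)/(-1 - 1) × (0.6 - 2)/(-1 - 2) = -0.145600
L_2(0.6) = (0.6 - (-2))/(0 - (-2)) × (0.6 - (-1))/(0 - (-1)) × (0.6 - 1)/(0 - 1) × (0.6 - 2)/(0 - 2) = 0.582400
L_3(0.6) = (0.6 - (-2))/(1 - (-2)) × (0.6 - (-1))/(1 - (-1)) × (0.6 - 0)/(1 - 0) × (0.6 - 2)/(1 - 2) = 0.582400
L_4(0.6) = (0.6 - (-2))/(2 - (-2)) × (0.6 - (-1))/(2 - (-1)) × (0.6 - 0)/(2 - 0) × (0.6 - 1)/(2 - 1) = -0.041600

P(0.6) = 16×L_0(0.6) + 25×L_1(0.6) + 15×L_2(0.6) + 15×L_3(0.6) + (-14)×L_4(0.6)
P(0.6) = 14.772800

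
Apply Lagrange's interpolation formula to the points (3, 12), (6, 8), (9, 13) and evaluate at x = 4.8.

Lagrange interpolation formula:
P(x) = Σ yᵢ × Lᵢ(x)
where Lᵢ(x) = Π_{j≠i} (x - xⱼ)/(xᵢ - xⱼ)

L_0(4.8) = (4.8 - 6)/(3 - 6) × (4.8 - 9)/(3 - 9) = 0.280000
L_1(4.8) = (4.8 - 3)/(6 - 3) × (4.8 - 9)/(6 - 9) = 0.840000
L_2(4.8) = (4.8 - 3)/(9 - 3) × (4.8 - 6)/(9 - 6) = -0.120000

P(4.8) = 12×L_0(4.8) + 8×L_1(4.8) + 13×L_2(4.8)
P(4.8) = 8.520000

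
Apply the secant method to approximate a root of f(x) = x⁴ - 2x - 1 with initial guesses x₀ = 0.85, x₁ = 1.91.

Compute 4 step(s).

f(x) = x⁴ - 2x - 1
x₀ = 0.85, x₁ = 1.91

Secant formula: x_{n+1} = x_n - f(x_n)(x_n - x_{n-1})/(f(x_n) - f(x_{n-1}))

Iteration 1:
  f(0.850000) = -2.177994
  f(1.910000) = 8.488634
  x_2 = 1.910000 - 8.488634×(1.910000 - 0.850000)/(8.488634 - (-2.177994))
       = 1.066439
Iteration 2:
  f(1.910000) = 8.488634
  f(1.066439) = -1.839445
  x_3 = 1.066439 - (-1.839445)×(1.066439 - 1.910000)/(-1.839445 - 8.488634)
       = 1.216678
Iteration 3:
  f(1.066439) = -1.839445
  f(1.216678) = -1.242050
  x_4 = 1.216678 - (-1.242050)×(1.216678 - 1.066439)/(-1.242050 - (-1.839445))
       = 1.529043
Iteration 4:
  f(1.216678) = -1.242050
  f(1.529043) = 1.408029
  x_5 = 1.529043 - 1.408029×(1.529043 - 1.216678)/(1.408029 - (-1.242050))
       = 1.363079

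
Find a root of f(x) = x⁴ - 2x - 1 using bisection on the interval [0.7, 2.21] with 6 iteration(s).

f(x) = x⁴ - 2x - 1
Initial interval: [0.7, 2.21]

Iteration 1:
  c_1 = (0.700000 + 2.210000)/2 = 1.455000
  f(c_1) = f(1.455000) = 0.571795
  f(a) × f(c) < 0, new interval: [0.700000, 1.455000]
Iteration 2:
  c_2 = (0.700000 + 1.455000)/2 = 1.077500
  f(c_2) = f(1.077500) = -1.807064
  f(a) × f(c) ≥ 0, new interval: [1.077500, 1.455000]
Iteration 3:
  c_3 = (1.077500 + 1.455000)/2 = 1.266250
  f(c_3) = f(1.266250) = -0.961644
  f(a) × f(c) ≥ 0, new interval: [1.266250, 1.455000]
Iteration 4:
  c_4 = (1.266250 + 1.455000)/2 = 1.360625
  f(c_4) = f(1.360625) = -0.293937
  f(a) × f(c) ≥ 0, new interval: [1.360625, 1.455000]
Iteration 5:
  c_5 = (1.360625 + 1.455000)/2 = 1.407813
  f(c_5) = f(1.407813) = 0.112445
  f(a) × f(c) < 0, new interval: [1.360625, 1.407813]
Iteration 6:
  c_6 = (1.360625 + 1.407813)/2 = 1.384219
  f(c_6) = f(1.384219) = -0.097146
  f(a) × f(c) ≥ 0, new interval: [1.384219, 1.407813]

After 6 iteration(s), the approximation is c_6 = 1.384219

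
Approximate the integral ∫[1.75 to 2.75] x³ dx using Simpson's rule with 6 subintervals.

f(x) = x³
a = 1.75, b = 2.75, n = 6
h = (b - a)/n = 0.166667

Simpson's rule: (h/3)[f(x₀) + 4f(x₁) + 2f(x₂) + ... + f(xₙ)]

x_0 = 1.7500, f(x_0) = 5.359375, coefficient = 1
x_1 = 1.9167, f(x_1) = 7.041088, coefficient = 4
x_2 = 2.0833, f(x_2) = 9.042245, coefficient = 2
x_3 = 2.2500, f(x_3) = 11.390625, coefficient = 4
x_4 = 2.4167, f(x_4) = 14.114005, coefficient = 2
x_5 = 2.5833, f(x_5) = 17.240162, coefficient = 4
x_6 = 2.7500, f(x_6) = 20.796875, coefficient = 1

I ≈ (0.166667/3) × 215.156250 = 11.953125
Exact value: 11.953125
Error: 0.000000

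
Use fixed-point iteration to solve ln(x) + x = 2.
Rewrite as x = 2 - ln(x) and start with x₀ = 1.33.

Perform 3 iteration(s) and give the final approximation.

Equation: ln(x) + x = 2
Fixed-point form: x = 2 - ln(x)
x₀ = 1.33

x_1 = g(1.330000) = 1.714821
x_2 = g(1.714821) = 1.460691
x_3 = g(1.460691) = 1.621090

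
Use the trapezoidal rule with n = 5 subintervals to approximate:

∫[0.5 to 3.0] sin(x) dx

f(x) = sin(x)
a = 0.5, b = 3.0, n = 5
h = (b - a)/n = 0.500000

Trapezoidal rule: (h/2)[f(x₀) + 2f(x₁) + 2f(x₂) + ... + f(xₙ)]

x_0 = 0.5000, f(x_0) = 0.479426, coefficient = 1
x_1 = 1.0000, f(x_1) = 0.841471, coefficient = 2
x_2 = 1.5000, f(x_2) = 0.997495, coefficient = 2
x_3 = 2.0000, f(x_3) = 0.909297, coefficient = 2
x_4 = 2.5000, f(x_4) = 0.598472, coefficient = 2
x_5 = 3.0000, f(x_5) = 0.141120, coefficient = 1

I ≈ (0.500000/2) × 7.314017 = 1.828504
Exact value: 1.867575
Error: 0.039071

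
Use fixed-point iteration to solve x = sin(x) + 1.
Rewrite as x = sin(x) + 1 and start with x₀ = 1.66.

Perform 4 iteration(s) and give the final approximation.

Equation: x = sin(x) + 1
Fixed-point form: x = sin(x) + 1
x₀ = 1.66

x_1 = g(1.660000) = 1.996024
x_2 = g(1.996024) = 1.910945
x_3 = g(1.910945) = 1.942705
x_4 = g(1.942705) = 1.931635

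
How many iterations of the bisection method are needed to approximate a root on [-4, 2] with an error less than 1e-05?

We need (b-a)/2^n ≤ 1e-05
(2 - (-4))/2^n ≤ 1e-05
6/2^n ≤ 1e-05
2^n ≥ 600000
n ≥ log₂(600000) = 19.19
n ≥ 20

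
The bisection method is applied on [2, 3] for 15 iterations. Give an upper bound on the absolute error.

Bisection error bound: |error| ≤ (b-a)/2^n
|error| ≤ (3 - 2)/2^15 = 1/2^15
|error| ≤ 0.0000305176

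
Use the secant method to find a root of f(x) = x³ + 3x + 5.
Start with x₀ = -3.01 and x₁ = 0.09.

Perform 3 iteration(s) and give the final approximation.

f(x) = x³ + 3x + 5
x₀ = -3.01, x₁ = 0.09

Secant formula: x_{n+1} = x_n - f(x_n)(x_n - x_{n-1})/(f(x_n) - f(x_{n-1}))

Iteration 1:
  f(-3.010000) = -31.300901
  f(0.090000) = 5.270729
  x_2 = 0.090000 - 5.270729×(0.090000 - (-3.010000))/(5.270729 - (-31.300901))
       = -0.356774
Iteration 2:
  f(0.090000) = 5.270729
  f(-0.356774) = 3.884264
  x_3 = -0.356774 - 3.884264×(-0.356774 - 0.090000)/(3.884264 - 5.270729)
       = -1.608439
Iteration 3:
  f(-0.356774) = 3.884264
  f(-1.608439) = -3.986472
  x_4 = -1.608439 - (-3.986472)×(-1.608439 - (-0.356774))/(-3.986472 - 3.884264)
       = -0.974480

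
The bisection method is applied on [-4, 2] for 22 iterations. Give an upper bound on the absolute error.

Bisection error bound: |error| ≤ (b-a)/2^n
|error| ≤ (2 - (-4))/2^22 = 6/2^22
|error| ≤ 0.0000014305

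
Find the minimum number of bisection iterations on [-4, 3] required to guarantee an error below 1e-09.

We need (b-a)/2^n ≤ 1e-09
(3 - (-4))/2^n ≤ 1e-09
7/2^n ≤ 1e-09
2^n ≥ 7000000000
n ≥ log₂(7000000000) = 32.70
n ≥ 33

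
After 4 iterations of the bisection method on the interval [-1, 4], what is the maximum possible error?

Bisection error bound: |error| ≤ (b-a)/2^n
|error| ≤ (4 - (-1))/2^4 = 5/2^4
|error| ≤ 0.3125000000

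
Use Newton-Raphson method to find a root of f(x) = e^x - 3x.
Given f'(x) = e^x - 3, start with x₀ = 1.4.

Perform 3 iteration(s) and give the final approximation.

f(x) = e^x - 3x
f'(x) = e^x - 3
x₀ = 1.4

Newton-Raphson formula: x_{n+1} = x_n - f(x_n)/f'(x_n)

Iteration 1:
  f(1.400000) = -0.144800
  f'(1.400000) = 1.055200
  x_1 = 1.400000 - (-0.144800)/1.055200 = 1.537225
Iteration 2:
  f(1.537225) = 0.039989
  f'(1.537225) = 1.651665
  x_2 = 1.537225 - 0.039989/1.651665 = 1.513014
Iteration 3:
  f(1.513014) = 0.001352
  f'(1.513014) = 1.540394
  x_3 = 1.513014 - 0.001352/1.540394 = 1.512136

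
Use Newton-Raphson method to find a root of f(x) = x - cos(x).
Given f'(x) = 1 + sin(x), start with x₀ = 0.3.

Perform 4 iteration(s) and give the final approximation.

f(x) = x - cos(x)
f'(x) = 1 + sin(x)
x₀ = 0.3

Newton-Raphson formula: x_{n+1} = x_n - f(x_n)/f'(x_n)

Iteration 1:
  f(0.300000) = -0.655336
  f'(0.300000) = 1.295520
  x_1 = 0.300000 - (-0.655336)/1.295520 = 0.805848
Iteration 2:
  f(0.805848) = 0.113349
  f'(0.805848) = 1.721418
  x_2 = 0.805848 - 0.113349/1.721418 = 0.740002
Iteration 3:
  f(0.740002) = 0.001535
  f'(0.740002) = 1.674289
  x_3 = 0.740002 - 0.001535/1.674289 = 0.739085
Iteration 4:
  f(0.739085) = 0.000000
  f'(0.739085) = 1.673612
  x_4 = 0.739085 - 0.000000/1.673612 = 0.739085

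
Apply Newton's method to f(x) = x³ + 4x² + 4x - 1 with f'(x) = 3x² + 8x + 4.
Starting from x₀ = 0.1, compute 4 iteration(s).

f(x) = x³ + 4x² + 4x - 1
f'(x) = 3x² + 8x + 4
x₀ = 0.1

Newton-Raphson formula: x_{n+1} = x_n - f(x_n)/f'(x_n)

Iteration 1:
  f(0.100000) = -0.559000
  f'(0.100000) = 4.830000
  x_1 = 0.100000 - (-0.559000)/4.830000 = 0.215735
Iteration 2:
  f(0.215735) = 0.059147
  f'(0.215735) = 5.865505
  x_2 = 0.215735 - 0.059147/5.865505 = 0.205651
Iteration 3:
  f(0.205651) = 0.000472
  f'(0.205651) = 5.772086
  x_3 = 0.205651 - 0.000472/5.772086 = 0.205569
Iteration 4:
  f(0.205569) = 0.000000
  f'(0.205569) = 5.771332
  x_4 = 0.205569 - 0.000000/5.771332 = 0.205569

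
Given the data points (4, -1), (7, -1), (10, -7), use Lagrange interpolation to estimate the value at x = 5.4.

Lagrange interpolation formula:
P(x) = Σ yᵢ × Lᵢ(x)
where Lᵢ(x) = Π_{j≠i} (x - xⱼ)/(xᵢ - xⱼ)

L_0(5.4) = (5.4 - 7)/(4 - 7) × (5.4 - 10)/(4 - 10) = 0.408889
L_1(5.4) = (5.4 - 4)/(7 - 4) × (5.4 - 10)/(7 - 10) = 0.715556
L_2(5.4) = (5.4 - 4)/(10 - 4) × (5.4 - 7)/(10 - 7) = -0.124444

P(5.4) = (-1)×L_0(5.4) + (-1)×L_1(5.4) + (-7)×L_2(5.4)
P(5.4) = -0.253333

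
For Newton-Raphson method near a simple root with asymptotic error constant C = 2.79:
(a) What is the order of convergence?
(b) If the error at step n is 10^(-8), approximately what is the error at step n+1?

(a) Newton-Raphson has quadratic (order 2) convergence near simple roots.
    This means |e_{n+1}| ≈ C|e_n|².

(b) With |e_n| = 10^(-8) and C = 2.79:
    |e_{n+1}| ≈ 2.79 × (10^(-8))² = 2.79 × 10^(-16)

(a) 2 (quadratic); (b) |e_{n+1}| ≈ 2.790e-16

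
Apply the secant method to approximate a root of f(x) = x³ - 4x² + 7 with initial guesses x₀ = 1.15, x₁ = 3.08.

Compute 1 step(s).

f(x) = x³ - 4x² + 7
x₀ = 1.15, x₁ = 3.08

Secant formula: x_{n+1} = x_n - f(x_n)(x_n - x_{n-1})/(f(x_n) - f(x_{n-1}))

Iteration 1:
  f(1.150000) = 3.230875
  f(3.080000) = -1.727488
  x_2 = 3.080000 - (-1.727488)×(3.080000 - 1.150000)/(-1.727488 - 3.230875)
       = 2.407590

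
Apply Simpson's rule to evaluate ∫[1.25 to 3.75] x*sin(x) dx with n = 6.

f(x) = x*sin(x)
a = 1.25, b = 3.75, n = 6
h = (b - a)/n = 0.416667

Simpson's rule: (h/3)[f(x₀) + 4f(x₁) + 2f(x₂) + ... + f(xₙ)]

x_0 = 1.2500, f(x_0) = 1.186231, coefficient = 1
x_1 = 1.6667, f(x_1) = 1.659013, coefficient = 4
x_2 = 2.0833, f(x_2) = 1.815632, coefficient = 2
x_3 = 2.5000, f(x_3) = 1.496180, coefficient = 4
x_4 = 2.9167, f(x_4) = 0.650516, coefficient = 2
x_5 = 3.3333, f(x_5) = -0.635227, coefficient = 4
x_6 = 3.7500, f(x_6) = -2.143355, coefficient = 1

I ≈ (0.416667/3) × 14.055040 = 1.952089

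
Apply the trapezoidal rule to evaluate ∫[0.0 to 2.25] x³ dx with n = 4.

f(x) = x³
a = 0.0, b = 2.25, n = 4
h = (b - a)/n = 0.562500

Trapezoidal rule: (h/2)[f(x₀) + 2f(x₁) + 2f(x₂) + ... + f(xₙ)]

x_0 = 0.0000, f(x_0) = 0.000000, coefficient = 1
x_1 = 0.5625, f(x_1) = 0.177979, coefficient = 2
x_2 = 1.1250, f(x_2) = 1.423828, coefficient = 2
x_3 = 1.6875, f(x_3) = 4.805420, coefficient = 2
x_4 = 2.2500, f(x_4) = 11.390625, coefficient = 1

I ≈ (0.562500/2) × 24.205078 = 6.807678
Exact value: 6.407227
Error: 0.400452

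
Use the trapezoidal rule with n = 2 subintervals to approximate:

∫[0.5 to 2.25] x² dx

f(x) = x²
a = 0.5, b = 2.25, n = 2
h = (b - a)/n = 0.875000

Trapezoidal rule: (h/2)[f(x₀) + 2f(x₁) + 2f(x₂) + ... + f(xₙ)]

x_0 = 0.5000, f(x_0) = 0.250000, coefficient = 1
x_1 = 1.3750, f(x_1) = 1.890625, coefficient = 2
x_2 = 2.2500, f(x_2) = 5.062500, coefficient = 1

I ≈ (0.875000/2) × 9.093750 = 3.978516
Exact value: 3.755208
Error: 0.223307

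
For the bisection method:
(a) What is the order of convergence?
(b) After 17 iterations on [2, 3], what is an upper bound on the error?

(a) Bisection has linear (order 1) convergence; the error is halved each step.

(b) Error bound = (b-a)/2^n = (3 - 2)/2^{17}
    = 1/2^{17}

(a) 1 (linear); (b) error ≤ 7.63e-06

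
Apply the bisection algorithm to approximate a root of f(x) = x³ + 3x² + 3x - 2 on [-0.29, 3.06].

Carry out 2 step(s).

f(x) = x³ + 3x² + 3x - 2
Initial interval: [-0.29, 3.06]

Iteration 1:
  c_1 = (-0.290000 + 3.060000)/2 = 1.385000
  f(c_1) = f(1.385000) = 10.566417
  f(a) × f(c) < 0, new interval: [-0.290000, 1.385000]
Iteration 2:
  c_2 = (-0.290000 + 1.385000)/2 = 0.547500
  f(c_2) = f(0.547500) = 0.705885
  f(a) × f(c) < 0, new interval: [-0.290000, 0.547500]

After 2 iteration(s), the approximation is c_2 = 0.547500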